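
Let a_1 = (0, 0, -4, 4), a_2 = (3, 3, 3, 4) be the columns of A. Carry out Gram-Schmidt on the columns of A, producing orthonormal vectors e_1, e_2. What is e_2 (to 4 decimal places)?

e_2 = (0.4602, 0.4602, 0.5369, 0.5369)

e_1 = a_1/‖a_1‖ = (0, 0, -4, 4)/5.6569 = (0.0000, 0.0000, -0.7071, 0.7071).
r_{12} = e_1·a_2 = 0.7071.
u_2 = a_2 − 0.7071·e_1 = (3.0000, 3.0000, 3.5000, 3.5000).
‖u_2‖ = 6.5192, so e_2 = (0.4602, 0.4602, 0.5369, 0.5369).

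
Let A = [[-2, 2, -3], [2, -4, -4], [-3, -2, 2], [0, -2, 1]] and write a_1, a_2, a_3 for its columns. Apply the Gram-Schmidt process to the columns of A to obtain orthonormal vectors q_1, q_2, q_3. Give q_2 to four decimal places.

a_1 = (-2, 2, -3, 0); ‖a_1‖ = 4.1231, so q_1 = (-0.4851, 0.4851, -0.7276, 0.0000).
q_1·a_2 = (-0.4851)·2 + 0.4851·(-4) + (-0.7276)·(-2) + 0.0000·(-2) = -1.4552.
u_2 = a_2 + 1.4552·q_1 = (1.2941, -3.2941, -3.0588, -2.0000).
‖u_2‖ = 5.0875, so q_2 = (0.2544, -0.6475, -0.6012, -0.3931).

q_2 = (0.2544, -0.6475, -0.6012, -0.3931)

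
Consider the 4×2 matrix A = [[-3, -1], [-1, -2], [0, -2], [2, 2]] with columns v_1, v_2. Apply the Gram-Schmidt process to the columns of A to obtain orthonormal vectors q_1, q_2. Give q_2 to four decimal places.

q_1 = v_1/‖v_1‖ = (-3, -1, 0, 2)/3.7417 = (-0.8018, -0.2673, 0.0000, 0.5345).
r_{12} = q_1·v_2 = 2.4054.
u_2 = v_2 − 2.4054·q_1 = (0.9286, -1.3571, -2.0000, 0.7143).
‖u_2‖ = 2.6859, so q_2 = (0.3457, -0.5053, -0.7446, 0.2659).

q_2 = (0.3457, -0.5053, -0.7446, 0.2659)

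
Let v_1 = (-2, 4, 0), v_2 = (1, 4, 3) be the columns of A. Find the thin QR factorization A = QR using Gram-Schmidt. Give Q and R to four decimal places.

Q = [[-0.4472, 0.5963], [0.8944, 0.2981], [0.0000, 0.7454]], R = [[4.4721, 3.1305], [0.0000, 4.0249]]

v_1 = (-2, 4, 0); ‖v_1‖ = 4.4721, so q_1 = (-0.4472, 0.8944, 0.0000).
q_1·v_2 = (-0.4472)·1 + 0.8944·4 + 0.0000·3 = 3.1305.
u_2 = v_2 − 3.1305·q_1 = (2.4000, 1.2000, 3.0000).
‖u_2‖ = 4.0249, so q_2 = (0.5963, 0.2981, 0.7454).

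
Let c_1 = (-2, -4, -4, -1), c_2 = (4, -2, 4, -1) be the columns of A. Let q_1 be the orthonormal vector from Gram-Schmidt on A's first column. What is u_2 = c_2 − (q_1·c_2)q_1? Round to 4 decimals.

q_1 = c_1/‖c_1‖ = (-2, -4, -4, -1)/6.0828 = (-0.3288, -0.6576, -0.6576, -0.1644).
r_{12} = q_1·c_2 = -2.4660.
u_2 = c_2 + 2.4660·q_1 = (3.1892, -3.6216, 2.3784, -1.4054).

u_2 = (3.1892, -3.6216, 2.3784, -1.4054)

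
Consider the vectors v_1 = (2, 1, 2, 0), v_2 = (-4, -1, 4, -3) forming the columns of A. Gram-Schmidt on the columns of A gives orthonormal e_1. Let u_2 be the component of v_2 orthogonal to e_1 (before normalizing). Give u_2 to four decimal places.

e_1 = v_1/‖v_1‖ = (2, 1, 2, 0)/3.0000 = (0.6667, 0.3333, 0.6667, 0.0000).
r_{12} = e_1·v_2 = -0.3333.
u_2 = v_2 + 0.3333·e_1 = (-3.7778, -0.8889, 4.2222, -3.0000).

u_2 = (-3.7778, -0.8889, 4.2222, -3.0000)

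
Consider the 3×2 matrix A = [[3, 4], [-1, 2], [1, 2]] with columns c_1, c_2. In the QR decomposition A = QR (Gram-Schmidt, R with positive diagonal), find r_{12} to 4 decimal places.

r_{12} = 3.6181

c_1 = (3, -1, 1); ‖c_1‖ = 3.3166, so e_1 = (0.9045, -0.3015, 0.3015).
r_{12} = e_1·c_2 = 3.6181.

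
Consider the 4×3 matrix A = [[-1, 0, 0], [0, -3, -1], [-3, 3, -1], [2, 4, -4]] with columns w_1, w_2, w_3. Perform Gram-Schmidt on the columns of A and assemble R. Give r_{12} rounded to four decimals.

r_{12} = -0.2673

w_1 = (-1, 0, -3, 2); ‖w_1‖ = 3.7417, so q_1 = (-0.2673, 0.0000, -0.8018, 0.5345).
r_{12} = q_1·w_2 = -0.2673.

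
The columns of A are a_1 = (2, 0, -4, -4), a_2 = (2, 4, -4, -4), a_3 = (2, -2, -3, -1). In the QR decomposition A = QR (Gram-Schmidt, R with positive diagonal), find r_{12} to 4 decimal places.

q_1 = a_1/‖a_1‖ = (2, 0, -4, -4)/6.0000 = (0.3333, 0.0000, -0.6667, -0.6667).
r_{12} = q_1·a_2 = 6.0000.

r_{12} = 6.0000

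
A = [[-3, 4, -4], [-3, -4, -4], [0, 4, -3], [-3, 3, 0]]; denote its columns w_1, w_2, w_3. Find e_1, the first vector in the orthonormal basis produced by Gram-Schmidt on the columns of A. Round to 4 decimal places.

e_1 = (-0.5774, -0.5774, 0.0000, -0.5774)

w_1 = (-3, -3, 0, -3); ‖w_1‖ = 5.1962, so e_1 = (-0.5774, -0.5774, 0.0000, -0.5774).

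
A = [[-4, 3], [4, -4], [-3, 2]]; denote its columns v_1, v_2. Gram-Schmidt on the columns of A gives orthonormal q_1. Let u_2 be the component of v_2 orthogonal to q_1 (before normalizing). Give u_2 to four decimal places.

u_2 = (-0.3171, -0.6829, -0.4878)

q_1 = v_1/‖v_1‖ = (-4, 4, -3)/6.4031 = (-0.6247, 0.6247, -0.4685).
r_{12} = q_1·v_2 = -5.3099.
u_2 = v_2 + 5.3099·q_1 = (-0.3171, -0.6829, -0.4878).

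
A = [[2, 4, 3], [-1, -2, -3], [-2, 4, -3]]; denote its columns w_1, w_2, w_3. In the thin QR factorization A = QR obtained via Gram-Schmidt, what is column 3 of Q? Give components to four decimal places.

q_1 = w_1/‖w_1‖ = (2, -1, -2)/3.0000 = (0.6667, -0.3333, -0.6667).
r_{12} = q_1·w_2 = 0.6667.
u_2 = w_2 − 0.6667·q_1 = (3.5556, -1.7778, 4.4444).
‖u_2‖ = 5.9628, so q_2 = (0.5963, -0.2981, 0.7454).
r_{13} = q_1·w_3 = 5.0000; r_{23} = q_2·w_3 = 0.4472.
u_3 = w_3 − 5.0000·q_1 − 0.4472·q_2 = (-0.6000, -1.2000, 0.0000).
‖u_3‖ = 1.3416, so q_3 = (-0.4472, -0.8944, 0.0000).

q_3 = (-0.4472, -0.8944, 0.0000)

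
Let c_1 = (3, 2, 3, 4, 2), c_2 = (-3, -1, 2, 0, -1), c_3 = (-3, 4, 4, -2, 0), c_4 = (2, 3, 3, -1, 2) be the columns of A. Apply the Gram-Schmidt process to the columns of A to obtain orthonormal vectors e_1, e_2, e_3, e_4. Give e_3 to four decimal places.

e_3 = (-0.1378, 0.8018, 0.2394, -0.5223, 0.0903)

c_1 = (3, 2, 3, 4, 2); ‖c_1‖ = 6.4807, so e_1 = (0.4629, 0.3086, 0.4629, 0.6172, 0.3086).
e_1·c_2 = 0.4629·(-3) + 0.3086·(-1) + 0.4629·2 + 0.6172·0 + 0.3086·(-1) = -1.0801.
u_2 = c_2 + 1.0801·e_1 = (-2.5000, -0.6667, 2.5000, 0.6667, -0.6667).
‖u_2‖ = 3.7193, so e_2 = (-0.6722, -0.1792, 0.6722, 0.1792, -0.1792).
e_1·c_3 = 0.4629·(-3) + 0.3086·4 + 0.4629·4 + 0.6172·(-2) + 0.3086·0 = 0.4629; e_2·c_3 = (-0.6722)·(-3) + (-0.1792)·4 + 0.6722·4 + 0.1792·(-2) + (-0.1792)·0 = 3.6297.
u_3 = c_3 − 0.4629·e_1 − 3.6297·e_2 = (-0.7745, 4.5077, 1.3460, -2.9363, 0.5077).
‖u_3‖ = 5.6224, so e_3 = (-0.1378, 0.8018, 0.2394, -0.5223, 0.0903).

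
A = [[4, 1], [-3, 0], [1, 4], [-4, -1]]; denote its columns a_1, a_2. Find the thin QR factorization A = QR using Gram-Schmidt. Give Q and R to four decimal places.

a_1 = (4, -3, 1, -4); ‖a_1‖ = 6.4807, so e_1 = (0.6172, -0.4629, 0.1543, -0.6172).
e_1·a_2 = 0.6172·1 + (-0.4629)·0 + 0.1543·4 + (-0.6172)·(-1) = 1.8516.
u_2 = a_2 − 1.8516·e_1 = (-0.1429, 0.8571, 3.7143, 0.1429).
‖u_2‖ = 3.8173, so e_2 = (-0.0374, 0.2245, 0.9730, 0.0374).

Q = [[0.6172, -0.0374], [-0.4629, 0.2245], [0.1543, 0.9730], [-0.6172, 0.0374]], R = [[6.4807, 1.8516], [0.0000, 3.8173]]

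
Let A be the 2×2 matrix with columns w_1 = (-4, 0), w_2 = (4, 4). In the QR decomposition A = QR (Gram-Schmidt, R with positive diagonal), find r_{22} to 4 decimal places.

r_{22} = 4.0000

w_1 = (-4, 0); ‖w_1‖ = 4.0000, so e_1 = (-1.0000, 0.0000).
e_1·w_2 = (-1.0000)·4 + 0.0000·4 = -4.0000.
u_2 = w_2 + 4.0000·e_1 = (0.0000, 4.0000).
r_{22} = ‖u_2‖ = 4.0000.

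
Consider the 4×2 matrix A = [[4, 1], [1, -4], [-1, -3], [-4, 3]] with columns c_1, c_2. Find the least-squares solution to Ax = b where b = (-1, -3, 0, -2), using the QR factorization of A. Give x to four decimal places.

x = (0.0721, 0.1614)

c_1 = (4, 1, -1, -4); ‖c_1‖ = 5.8310, so e_1 = (0.6860, 0.1715, -0.1715, -0.6860).
e_1·c_2 = 0.6860·1 + 0.1715·(-4) + (-0.1715)·(-3) + (-0.6860)·3 = -1.5435.
u_2 = c_2 + 1.5435·e_1 = (2.0588, -3.7353, -3.2647, 1.9412).
‖u_2‖ = 5.7112, so e_2 = (0.3605, -0.6540, -0.5716, 0.3399).
Qᵀb = (0.1715, 0.9218).
Back-substitute: x_2 = 0.9218/5.7112 = 0.1614.
x_1 = (0.1715 + 1.5435·0.1614)/5.8310 = 0.0721.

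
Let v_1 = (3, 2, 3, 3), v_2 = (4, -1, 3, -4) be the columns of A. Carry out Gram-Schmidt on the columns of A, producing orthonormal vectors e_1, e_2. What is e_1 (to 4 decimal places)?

v_1 = (3, 2, 3, 3); ‖v_1‖ = 5.5678, so e_1 = (0.5388, 0.3592, 0.5388, 0.5388).

e_1 = (0.5388, 0.3592, 0.5388, 0.5388)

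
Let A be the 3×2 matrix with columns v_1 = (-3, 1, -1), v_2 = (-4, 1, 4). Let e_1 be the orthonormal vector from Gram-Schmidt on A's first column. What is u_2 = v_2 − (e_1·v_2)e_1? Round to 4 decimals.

u_2 = (-1.5455, 0.1818, 4.8182)

v_1 = (-3, 1, -1); ‖v_1‖ = 3.3166, so e_1 = (-0.9045, 0.3015, -0.3015).
e_1·v_2 = (-0.9045)·(-4) + 0.3015·1 + (-0.3015)·4 = 2.7136.
u_2 = v_2 − 2.7136·e_1 = (-1.5455, 0.1818, 4.8182).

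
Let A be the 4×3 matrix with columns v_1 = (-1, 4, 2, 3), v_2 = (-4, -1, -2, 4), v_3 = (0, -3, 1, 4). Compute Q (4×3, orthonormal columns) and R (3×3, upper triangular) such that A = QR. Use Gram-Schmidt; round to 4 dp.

Q = [[-0.1826, -0.6323, 0.4302], [0.7303, -0.3500, -0.5386], [0.3651, -0.4290, 0.4851], [0.5477, 0.5419, 0.5381]], R = [[5.4772, 1.4606, 0.3651], [0.0000, 5.9048, 2.7887], [0.0000, 0.0000, 4.2532]]

q_1 = v_1/‖v_1‖ = (-1, 4, 2, 3)/5.4772 = (-0.1826, 0.7303, 0.3651, 0.5477).
r_{12} = q_1·v_2 = 1.4606.
u_2 = v_2 − 1.4606·q_1 = (-3.7333, -2.0667, -2.5333, 3.2000).
‖u_2‖ = 5.9048, so q_2 = (-0.6323, -0.3500, -0.4290, 0.5419).
r_{13} = q_1·v_3 = 0.3651; r_{23} = q_2·v_3 = 2.7887.
u_3 = v_3 − 0.3651·q_1 − 2.7887·q_2 = (1.8298, -2.2906, 2.0631, 2.2887).
‖u_3‖ = 4.2532, so q_3 = (0.4302, -0.5386, 0.4851, 0.5381).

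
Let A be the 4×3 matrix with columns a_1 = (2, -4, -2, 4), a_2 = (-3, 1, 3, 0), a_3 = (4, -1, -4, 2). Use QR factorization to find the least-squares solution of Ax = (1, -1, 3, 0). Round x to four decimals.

x = (0.3333, -0.3333, -0.6667)

e_1 = a_1/‖a_1‖ = (2, -4, -2, 4)/6.3246 = (0.3162, -0.6325, -0.3162, 0.6325).
r_{12} = e_1·a_2 = -2.5298.
u_2 = a_2 + 2.5298·e_1 = (-2.2000, -0.6000, 2.2000, 1.6000).
‖u_2‖ = 3.5496, so e_2 = (-0.6198, -0.1690, 0.6198, 0.4507).
r_{13} = e_1·a_3 = 4.4272; r_{23} = e_2·a_3 = -3.8877.
u_3 = a_3 − 4.4272·e_1 + 3.8877·e_2 = (0.1905, 1.1429, -0.1905, 0.9524).
‖u_3‖ = 1.5119, so e_3 = (0.1260, 0.7559, -0.1260, 0.6299).
Qᵀb = (0.0000, 1.4086, -1.0079).
Back-substitute: x_3 = -1.0079/1.5119 = -0.6667.
x_2 = (1.4086 + 3.8877·(-0.6667))/3.5496 = -0.3333.
x_1 = (0.0000 + 2.5298·(-0.3333) − 4.4272·(-0.6667))/6.3246 = 0.3333.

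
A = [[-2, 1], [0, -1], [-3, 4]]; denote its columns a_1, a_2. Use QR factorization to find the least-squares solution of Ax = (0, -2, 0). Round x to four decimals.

x = (0.7368, 0.6842)

a_1 = (-2, 0, -3); ‖a_1‖ = 3.6056, so q_1 = (-0.5547, 0.0000, -0.8321).
q_1·a_2 = (-0.5547)·1 + 0.0000·(-1) + (-0.8321)·4 = -3.8829.
u_2 = a_2 + 3.8829·q_1 = (-1.1538, -1.0000, 0.7692).
‖u_2‖ = 1.7097, so q_2 = (-0.6749, -0.5849, 0.4499).
Qᵀb = (0.0000, 1.1698).
Back-substitute: x_2 = 1.1698/1.7097 = 0.6842.
x_1 = (0.0000 + 3.8829·0.6842)/3.6056 = 0.7368.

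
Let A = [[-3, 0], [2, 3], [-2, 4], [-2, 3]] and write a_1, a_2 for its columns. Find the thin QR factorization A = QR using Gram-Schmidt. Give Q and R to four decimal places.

Q = [[-0.6547, -0.2054], [0.4364, 0.6762], [-0.4364, 0.5820], [-0.4364, 0.4023]], R = [[4.5826, -1.7457], [0.0000, 5.5635]]

a_1 = (-3, 2, -2, -2); ‖a_1‖ = 4.5826, so q_1 = (-0.6547, 0.4364, -0.4364, -0.4364).
q_1·a_2 = (-0.6547)·0 + 0.4364·3 + (-0.4364)·4 + (-0.4364)·3 = -1.7457.
u_2 = a_2 + 1.7457·q_1 = (-1.1429, 3.7619, 3.2381, 2.2381).
‖u_2‖ = 5.5635, so q_2 = (-0.2054, 0.6762, 0.5820, 0.4023).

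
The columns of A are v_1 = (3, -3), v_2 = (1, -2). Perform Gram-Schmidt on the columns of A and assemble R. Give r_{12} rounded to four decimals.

v_1 = (3, -3); ‖v_1‖ = 4.2426, so e_1 = (0.7071, -0.7071).
r_{12} = e_1·v_2 = 2.1213.

r_{12} = 2.1213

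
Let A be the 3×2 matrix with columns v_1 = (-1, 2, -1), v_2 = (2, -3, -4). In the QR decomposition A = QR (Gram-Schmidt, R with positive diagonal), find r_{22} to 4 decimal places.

r_{22} = 5.1316

v_1 = (-1, 2, -1); ‖v_1‖ = 2.4495, so e_1 = (-0.4082, 0.8165, -0.4082).
e_1·v_2 = (-0.4082)·2 + 0.8165·(-3) + (-0.4082)·(-4) = -1.6330.
u_2 = v_2 + 1.6330·e_1 = (1.3333, -1.6667, -4.6667).
r_{22} = ‖u_2‖ = 5.1316.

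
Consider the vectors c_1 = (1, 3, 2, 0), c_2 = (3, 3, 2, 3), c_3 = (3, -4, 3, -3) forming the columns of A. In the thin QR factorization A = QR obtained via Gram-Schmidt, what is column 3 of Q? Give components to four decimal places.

c_1 = (1, 3, 2, 0); ‖c_1‖ = 3.7417, so e_1 = (0.2673, 0.8018, 0.5345, 0.0000).
e_1·c_2 = 0.2673·3 + 0.8018·3 + 0.5345·2 + 0.0000·3 = 4.2762.
u_2 = c_2 − 4.2762·e_1 = (1.8571, -0.4286, -0.2857, 3.0000).
‖u_2‖ = 3.5657, so e_2 = (0.5208, -0.1202, -0.0801, 0.8413).
e_1·c_3 = 0.2673·3 + 0.8018·(-4) + 0.5345·3 + 0.0000·(-3) = -0.8018; e_2·c_3 = 0.5208·3 + (-0.1202)·(-4) + (-0.0801)·3 + 0.8413·(-3) = -0.7212.
u_3 = c_3 + 0.8018·e_1 + 0.7212·e_2 = (3.5899, -3.4438, 3.3708, -2.3933).
‖u_3‖ = 6.4682, so e_3 = (0.5550, -0.5324, 0.5211, -0.3700).

e_3 = (0.5550, -0.5324, 0.5211, -0.3700)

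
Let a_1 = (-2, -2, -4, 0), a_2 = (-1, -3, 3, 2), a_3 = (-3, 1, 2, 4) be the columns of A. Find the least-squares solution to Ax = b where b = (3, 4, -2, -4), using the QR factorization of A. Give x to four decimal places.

a_1 = (-2, -2, -4, 0); ‖a_1‖ = 4.8990, so e_1 = (-0.4082, -0.4082, -0.8165, 0.0000).
e_1·a_2 = (-0.4082)·(-1) + (-0.4082)·(-3) + (-0.8165)·3 + 0.0000·2 = -0.8165.
u_2 = a_2 + 0.8165·e_1 = (-1.3333, -3.3333, 2.3333, 2.0000).
‖u_2‖ = 4.7258, so e_2 = (-0.2821, -0.7053, 0.4937, 0.4232).
e_1·a_3 = (-0.4082)·(-3) + (-0.4082)·1 + (-0.8165)·2 + 0.0000·4 = -0.8165; e_2·a_3 = (-0.2821)·(-3) + (-0.7053)·1 + 0.4937·2 + 0.4232·4 = 2.8214.
u_3 = a_3 + 0.8165·e_1 − 2.8214·e_2 = (-2.5373, 2.6567, -0.0597, 2.8060).
‖u_3‖ = 4.6231, so e_3 = (-0.5488, 0.5747, -0.0129, 0.6069).
Qᵀb = (-1.2247, -6.3481, -1.7498).
Back-substitute: x_3 = -1.7498/4.6231 = -0.3785.
x_2 = (-6.3481 − 2.8214·(-0.3785))/4.7258 = -1.1173.
x_1 = (-1.2247 + 0.8165·(-1.1173) + 0.8165·(-0.3785))/4.8990 = -0.4993.

x = (-0.4993, -1.1173, -0.3785)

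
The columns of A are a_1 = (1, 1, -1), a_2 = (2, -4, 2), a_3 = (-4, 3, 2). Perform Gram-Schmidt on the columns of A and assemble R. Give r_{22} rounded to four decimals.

e_1 = a_1/‖a_1‖ = (1, 1, -1)/1.7321 = (0.5774, 0.5774, -0.5774).
r_{12} = e_1·a_2 = -2.3094.
u_2 = a_2 + 2.3094·e_1 = (3.3333, -2.6667, 0.6667).
r_{22} = ‖u_2‖ = 4.3205.

r_{22} = 4.3205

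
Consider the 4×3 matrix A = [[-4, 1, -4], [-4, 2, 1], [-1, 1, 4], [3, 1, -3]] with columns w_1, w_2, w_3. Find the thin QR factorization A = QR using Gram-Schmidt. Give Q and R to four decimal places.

w_1 = (-4, -4, -1, 3); ‖w_1‖ = 6.4807, so q_1 = (-0.6172, -0.6172, -0.1543, 0.4629).
q_1·w_2 = (-0.6172)·1 + (-0.6172)·2 + (-0.1543)·1 + 0.4629·1 = -1.5430.
u_2 = w_2 + 1.5430·q_1 = (0.0476, 1.0476, 0.7619, 1.7143).
‖u_2‖ = 2.1492, so q_2 = (0.0222, 0.4874, 0.3545, 0.7976).
q_1·w_3 = (-0.6172)·(-4) + (-0.6172)·1 + (-0.1543)·4 + 0.4629·(-3) = -0.1543; q_2·w_3 = 0.0222·(-4) + 0.4874·1 + 0.3545·4 + 0.7976·(-3) = -0.5761.
u_3 = w_3 + 0.1543·q_1 + 0.5761·q_2 = (-4.0825, 1.1856, 4.1804, -2.4691).
‖u_3‖ = 6.4532, so q_3 = (-0.6326, 0.1837, 0.6478, -0.3826).

Q = [[-0.6172, 0.0222, -0.6326], [-0.6172, 0.4874, 0.1837], [-0.1543, 0.3545, 0.6478], [0.4629, 0.7976, -0.3826]], R = [[6.4807, -1.5430, -0.1543], [0.0000, 2.1492, -0.5761], [0.0000, 0.0000, 6.4532]]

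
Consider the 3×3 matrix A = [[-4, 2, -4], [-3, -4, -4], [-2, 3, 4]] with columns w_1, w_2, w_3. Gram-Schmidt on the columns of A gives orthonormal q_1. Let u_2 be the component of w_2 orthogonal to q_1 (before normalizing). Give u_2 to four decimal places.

u_2 = (1.7241, -4.2069, 2.8621)

q_1 = w_1/‖w_1‖ = (-4, -3, -2)/5.3852 = (-0.7428, -0.5571, -0.3714).
r_{12} = q_1·w_2 = -0.3714.
u_2 = w_2 + 0.3714·q_1 = (1.7241, -4.2069, 2.8621).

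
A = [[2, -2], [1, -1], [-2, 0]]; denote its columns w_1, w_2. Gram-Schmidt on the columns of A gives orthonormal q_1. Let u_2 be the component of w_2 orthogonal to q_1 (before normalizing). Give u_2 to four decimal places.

w_1 = (2, 1, -2); ‖w_1‖ = 3.0000, so q_1 = (0.6667, 0.3333, -0.6667).
q_1·w_2 = 0.6667·(-2) + 0.3333·(-1) + (-0.6667)·0 = -1.6667.
u_2 = w_2 + 1.6667·q_1 = (-0.8889, -0.4444, -1.1111).

u_2 = (-0.8889, -0.4444, -1.1111)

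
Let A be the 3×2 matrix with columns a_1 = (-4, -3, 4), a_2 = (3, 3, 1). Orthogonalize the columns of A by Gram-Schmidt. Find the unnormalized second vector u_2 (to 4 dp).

u_2 = (1.3415, 1.7561, 2.6585)

e_1 = a_1/‖a_1‖ = (-4, -3, 4)/6.4031 = (-0.6247, -0.4685, 0.6247).
r_{12} = e_1·a_2 = -2.6550.
u_2 = a_2 + 2.6550·e_1 = (1.3415, 1.7561, 2.6585).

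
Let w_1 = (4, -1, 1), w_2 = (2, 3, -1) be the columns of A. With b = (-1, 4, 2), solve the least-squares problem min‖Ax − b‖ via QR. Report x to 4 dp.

q_1 = w_1/‖w_1‖ = (4, -1, 1)/4.2426 = (0.9428, -0.2357, 0.2357).
r_{12} = q_1·w_2 = 0.9428.
u_2 = w_2 − 0.9428·q_1 = (1.1111, 3.2222, -1.2222).
‖u_2‖ = 3.6209, so q_2 = (0.3069, 0.8899, -0.3375).
Qᵀb = (-1.4142, 2.5776).
Back-substitute: x_2 = 2.5776/3.6209 = 0.7119.
x_1 = (-1.4142 − 0.9428·0.7119)/4.2426 = -0.4915.

x = (-0.4915, 0.7119)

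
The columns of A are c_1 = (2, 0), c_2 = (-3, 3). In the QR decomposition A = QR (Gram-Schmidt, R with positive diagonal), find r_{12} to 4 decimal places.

c_1 = (2, 0); ‖c_1‖ = 2.0000, so e_1 = (1.0000, 0.0000).
r_{12} = e_1·c_2 = -3.0000.

r_{12} = -3.0000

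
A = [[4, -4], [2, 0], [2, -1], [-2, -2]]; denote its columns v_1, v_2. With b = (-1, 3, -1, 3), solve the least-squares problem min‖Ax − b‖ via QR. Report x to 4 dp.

v_1 = (4, 2, 2, -2); ‖v_1‖ = 5.2915, so e_1 = (0.7559, 0.3780, 0.3780, -0.3780).
e_1·v_2 = 0.7559·(-4) + 0.3780·0 + 0.3780·(-1) + (-0.3780)·(-2) = -2.6458.
u_2 = v_2 + 2.6458·e_1 = (-2.0000, 1.0000, 0.0000, -3.0000).
‖u_2‖ = 3.7417, so e_2 = (-0.5345, 0.2673, 0.0000, -0.8018).
Qᵀb = (-1.1339, -1.0690).
Back-substitute: x_2 = -1.0690/3.7417 = -0.2857.
x_1 = (-1.1339 + 2.6458·(-0.2857))/5.2915 = -0.3571.

x = (-0.3571, -0.2857)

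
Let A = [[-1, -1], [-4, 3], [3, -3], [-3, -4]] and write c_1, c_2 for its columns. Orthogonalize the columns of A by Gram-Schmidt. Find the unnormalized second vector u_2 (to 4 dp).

u_2 = (-1.2286, 2.0857, -2.3143, -4.6857)

c_1 = (-1, -4, 3, -3); ‖c_1‖ = 5.9161, so e_1 = (-0.1690, -0.6761, 0.5071, -0.5071).
e_1·c_2 = (-0.1690)·(-1) + (-0.6761)·3 + 0.5071·(-3) + (-0.5071)·(-4) = -1.3522.
u_2 = c_2 + 1.3522·e_1 = (-1.2286, 2.0857, -2.3143, -4.6857).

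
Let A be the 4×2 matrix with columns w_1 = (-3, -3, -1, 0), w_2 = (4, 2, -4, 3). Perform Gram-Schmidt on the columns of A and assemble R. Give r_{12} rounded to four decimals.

w_1 = (-3, -3, -1, 0); ‖w_1‖ = 4.3589, so e_1 = (-0.6882, -0.6882, -0.2294, 0.0000).
r_{12} = e_1·w_2 = -3.2118.

r_{12} = -3.2118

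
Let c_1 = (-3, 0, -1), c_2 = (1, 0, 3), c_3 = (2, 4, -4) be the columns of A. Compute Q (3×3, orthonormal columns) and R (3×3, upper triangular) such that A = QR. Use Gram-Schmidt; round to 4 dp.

Q = [[-0.9487, -0.3162, 0.0000], [0.0000, 0.0000, 1.0000], [-0.3162, 0.9487, 0.0000]], R = [[3.1623, -1.8974, -0.6325], [0.0000, 2.5298, -4.4272], [0.0000, 0.0000, 4.0000]]

c_1 = (-3, 0, -1); ‖c_1‖ = 3.1623, so q_1 = (-0.9487, 0.0000, -0.3162).
q_1·c_2 = (-0.9487)·1 + 0.0000·0 + (-0.3162)·3 = -1.8974.
u_2 = c_2 + 1.8974·q_1 = (-0.8000, 0.0000, 2.4000).
‖u_2‖ = 2.5298, so q_2 = (-0.3162, 0.0000, 0.9487).
q_1·c_3 = (-0.9487)·2 + 0.0000·4 + (-0.3162)·(-4) = -0.6325; q_2·c_3 = (-0.3162)·2 + 0.0000·4 + 0.9487·(-4) = -4.4272.
u_3 = c_3 + 0.6325·q_1 + 4.4272·q_2 = (0.0000, 4.0000, 0.0000).
‖u_3‖ = 4.0000, so q_3 = (0.0000, 1.0000, 0.0000).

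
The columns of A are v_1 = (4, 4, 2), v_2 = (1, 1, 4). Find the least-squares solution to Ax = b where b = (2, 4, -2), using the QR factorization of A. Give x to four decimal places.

v_1 = (4, 4, 2); ‖v_1‖ = 6.0000, so e_1 = (0.6667, 0.6667, 0.3333).
e_1·v_2 = 0.6667·1 + 0.6667·1 + 0.3333·4 = 2.6667.
u_2 = v_2 − 2.6667·e_1 = (-0.7778, -0.7778, 3.1111).
‖u_2‖ = 3.2998, so e_2 = (-0.2357, -0.2357, 0.9428).
Qᵀb = (3.3333, -3.2998).
Back-substitute: x_2 = -3.2998/3.2998 = -1.0000.
x_1 = (3.3333 − 2.6667·(-1.0000))/6.0000 = 1.0000.

x = (1.0000, -1.0000)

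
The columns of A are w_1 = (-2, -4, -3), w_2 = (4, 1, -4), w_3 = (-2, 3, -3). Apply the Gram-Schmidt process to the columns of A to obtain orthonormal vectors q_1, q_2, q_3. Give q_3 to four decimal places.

w_1 = (-2, -4, -3); ‖w_1‖ = 5.3852, so q_1 = (-0.3714, -0.7428, -0.5571).
q_1·w_2 = (-0.3714)·4 + (-0.7428)·1 + (-0.5571)·(-4) = 0.0000.
u_2 = w_2 + 0.0000·q_1 = (4.0000, 1.0000, -4.0000).
‖u_2‖ = 5.7446, so q_2 = (0.6963, 0.1741, -0.6963).
q_1·w_3 = (-0.3714)·(-2) + (-0.7428)·3 + (-0.5571)·(-3) = 0.1857; q_2·w_3 = 0.6963·(-2) + 0.1741·3 + (-0.6963)·(-3) = 1.2185.
u_3 = w_3 − 0.1857·q_1 − 1.2185·q_2 = (-2.7795, 2.9258, -2.0481).
‖u_3‖ = 4.5256, so q_3 = (-0.6142, 0.6465, -0.4526).

q_3 = (-0.6142, 0.6465, -0.4526)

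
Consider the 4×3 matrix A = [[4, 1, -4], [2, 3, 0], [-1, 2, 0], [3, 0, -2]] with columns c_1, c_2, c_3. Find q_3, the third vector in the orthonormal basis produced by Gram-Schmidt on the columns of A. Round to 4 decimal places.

c_1 = (4, 2, -1, 3); ‖c_1‖ = 5.4772, so q_1 = (0.7303, 0.3651, -0.1826, 0.5477).
q_1·c_2 = 0.7303·1 + 0.3651·3 + (-0.1826)·2 + 0.5477·0 = 1.4606.
u_2 = c_2 − 1.4606·q_1 = (-0.0667, 2.4667, 2.2667, -0.8000).
‖u_2‖ = 3.4448, so q_2 = (-0.0194, 0.7161, 0.6580, -0.2322).
q_1·c_3 = 0.7303·(-4) + 0.3651·0 + (-0.1826)·0 + 0.5477·(-2) = -4.0166; q_2·c_3 = (-0.0194)·(-4) + 0.7161·0 + 0.6580·0 + (-0.2322)·(-2) = 0.5419.
u_3 = c_3 + 4.0166·q_1 − 0.5419·q_2 = (-1.0562, 1.0787, -1.0899, 0.3258).
‖u_3‖ = 1.8902, so q_3 = (-0.5588, 0.5706, -0.5766, 0.1724).

q_3 = (-0.5588, 0.5706, -0.5766, 0.1724)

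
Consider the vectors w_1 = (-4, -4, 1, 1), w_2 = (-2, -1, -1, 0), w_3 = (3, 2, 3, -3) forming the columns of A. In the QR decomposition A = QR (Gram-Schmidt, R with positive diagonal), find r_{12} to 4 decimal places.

r_{12} = 1.8865

w_1 = (-4, -4, 1, 1); ‖w_1‖ = 5.8310, so q_1 = (-0.6860, -0.6860, 0.1715, 0.1715).
r_{12} = q_1·w_2 = 1.8865.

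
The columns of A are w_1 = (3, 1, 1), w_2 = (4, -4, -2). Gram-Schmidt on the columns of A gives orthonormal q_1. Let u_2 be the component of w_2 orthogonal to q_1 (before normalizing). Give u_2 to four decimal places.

u_2 = (2.3636, -4.5455, -2.5455)

w_1 = (3, 1, 1); ‖w_1‖ = 3.3166, so q_1 = (0.9045, 0.3015, 0.3015).
q_1·w_2 = 0.9045·4 + 0.3015·(-4) + 0.3015·(-2) = 1.8091.
u_2 = w_2 − 1.8091·q_1 = (2.3636, -4.5455, -2.5455).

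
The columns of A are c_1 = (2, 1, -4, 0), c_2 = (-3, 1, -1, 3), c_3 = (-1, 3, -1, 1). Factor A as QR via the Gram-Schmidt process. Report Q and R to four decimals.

Q = [[0.4364, -0.6503, 0.0061], [0.2182, 0.2345, 0.9437], [-0.8729, -0.2665, 0.2390], [0.0000, 0.6716, -0.2288]], R = [[4.5826, -0.2182, 1.0911], [0.0000, 4.4668, 2.2920], [0.0000, 0.0000, 2.3571]]

c_1 = (2, 1, -4, 0); ‖c_1‖ = 4.5826, so q_1 = (0.4364, 0.2182, -0.8729, 0.0000).
q_1·c_2 = 0.4364·(-3) + 0.2182·1 + (-0.8729)·(-1) + 0.0000·3 = -0.2182.
u_2 = c_2 + 0.2182·q_1 = (-2.9048, 1.0476, -1.1905, 3.0000).
‖u_2‖ = 4.4668, so q_2 = (-0.6503, 0.2345, -0.2665, 0.6716).
q_1·c_3 = 0.4364·(-1) + 0.2182·3 + (-0.8729)·(-1) + 0.0000·1 = 1.0911; q_2·c_3 = (-0.6503)·(-1) + 0.2345·3 + (-0.2665)·(-1) + 0.6716·1 = 2.2920.
u_3 = c_3 − 1.0911·q_1 − 2.2920·q_2 = (0.0143, 2.2243, 0.5632, -0.5394).
‖u_3‖ = 2.3571, so q_3 = (0.0061, 0.9437, 0.2390, -0.2288).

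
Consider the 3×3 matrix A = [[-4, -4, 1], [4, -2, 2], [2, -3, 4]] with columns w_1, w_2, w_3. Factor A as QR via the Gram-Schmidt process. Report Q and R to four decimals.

Q = [[-0.6667, -0.7029, -0.2481], [0.6667, -0.4134, -0.6202], [0.3333, -0.5788, 0.7442]], R = [[6.0000, 0.3333, 2.0000], [0.0000, 5.3748, -3.8451], [0.0000, 0.0000, 1.4884]]

w_1 = (-4, 4, 2); ‖w_1‖ = 6.0000, so e_1 = (-0.6667, 0.6667, 0.3333).
e_1·w_2 = (-0.6667)·(-4) + 0.6667·(-2) + 0.3333·(-3) = 0.3333.
u_2 = w_2 − 0.3333·e_1 = (-3.7778, -2.2222, -3.1111).
‖u_2‖ = 5.3748, so e_2 = (-0.7029, -0.4134, -0.5788).
e_1·w_3 = (-0.6667)·1 + 0.6667·2 + 0.3333·4 = 2.0000; e_2·w_3 = (-0.7029)·1 + (-0.4134)·2 + (-0.5788)·4 = -3.8451.
u_3 = w_3 − 2.0000·e_1 + 3.8451·e_2 = (-0.3692, -0.9231, 1.1077).
‖u_3‖ = 1.4884, so e_3 = (-0.2481, -0.6202, 0.7442).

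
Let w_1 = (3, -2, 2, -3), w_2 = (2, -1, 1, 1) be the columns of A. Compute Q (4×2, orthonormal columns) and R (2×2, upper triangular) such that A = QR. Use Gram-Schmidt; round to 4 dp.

Q = [[0.5883, 0.5272], [-0.3922, -0.2041], [0.3922, 0.2041], [-0.5883, 0.7993]], R = [[5.0990, 1.3728], [0.0000, 2.2617]]

w_1 = (3, -2, 2, -3); ‖w_1‖ = 5.0990, so q_1 = (0.5883, -0.3922, 0.3922, -0.5883).
q_1·w_2 = 0.5883·2 + (-0.3922)·(-1) + 0.3922·1 + (-0.5883)·1 = 1.3728.
u_2 = w_2 − 1.3728·q_1 = (1.1923, -0.4615, 0.4615, 1.8077).
‖u_2‖ = 2.2617, so q_2 = (0.5272, -0.2041, 0.2041, 0.7993).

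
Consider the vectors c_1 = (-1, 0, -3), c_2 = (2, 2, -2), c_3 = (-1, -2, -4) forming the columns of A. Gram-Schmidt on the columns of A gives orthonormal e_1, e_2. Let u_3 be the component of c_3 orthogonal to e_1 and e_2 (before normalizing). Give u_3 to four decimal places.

u_3 = (1.0385, -1.3846, -0.3462)

c_1 = (-1, 0, -3); ‖c_1‖ = 3.1623, so e_1 = (-0.3162, 0.0000, -0.9487).
e_1·c_2 = (-0.3162)·2 + 0.0000·2 + (-0.9487)·(-2) = 1.2649.
u_2 = c_2 − 1.2649·e_1 = (2.4000, 2.0000, -0.8000).
‖u_2‖ = 3.2249, so e_2 = (0.7442, 0.6202, -0.2481).
e_1·c_3 = (-0.3162)·(-1) + 0.0000·(-2) + (-0.9487)·(-4) = 4.1110; e_2·c_3 = 0.7442·(-1) + 0.6202·(-2) + (-0.2481)·(-4) = -0.9923.
u_3 = c_3 − 4.1110·e_1 + 0.9923·e_2 = (1.0385, -1.3846, -0.3462).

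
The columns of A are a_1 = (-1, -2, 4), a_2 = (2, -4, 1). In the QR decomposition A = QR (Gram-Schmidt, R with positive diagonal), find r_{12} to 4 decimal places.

r_{12} = 2.1822

a_1 = (-1, -2, 4); ‖a_1‖ = 4.5826, so e_1 = (-0.2182, -0.4364, 0.8729).
r_{12} = e_1·a_2 = 2.1822.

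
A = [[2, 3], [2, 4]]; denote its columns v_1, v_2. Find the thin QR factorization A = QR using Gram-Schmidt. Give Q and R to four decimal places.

Q = [[0.7071, -0.7071], [0.7071, 0.7071]], R = [[2.8284, 4.9497], [0.0000, 0.7071]]

v_1 = (2, 2); ‖v_1‖ = 2.8284, so q_1 = (0.7071, 0.7071).
q_1·v_2 = 0.7071·3 + 0.7071·4 = 4.9497.
u_2 = v_2 − 4.9497·q_1 = (-0.5000, 0.5000).
‖u_2‖ = 0.7071, so q_2 = (-0.7071, 0.7071).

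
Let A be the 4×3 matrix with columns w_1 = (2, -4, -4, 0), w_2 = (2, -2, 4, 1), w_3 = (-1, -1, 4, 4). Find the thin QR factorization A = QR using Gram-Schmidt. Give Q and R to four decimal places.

Q = [[0.3333, 0.4484, -0.4933], [-0.6667, -0.4933, -0.1876], [-0.6667, 0.7175, -0.0590], [0.0000, 0.2018, 0.8473]], R = [[6.0000, -0.6667, -2.3333], [0.0000, 4.9554, 3.7221], [0.0000, 0.0000, 3.8342]]

w_1 = (2, -4, -4, 0); ‖w_1‖ = 6.0000, so q_1 = (0.3333, -0.6667, -0.6667, 0.0000).
q_1·w_2 = 0.3333·2 + (-0.6667)·(-2) + (-0.6667)·4 + 0.0000·1 = -0.6667.
u_2 = w_2 + 0.6667·q_1 = (2.2222, -2.4444, 3.5556, 1.0000).
‖u_2‖ = 4.9554, so q_2 = (0.4484, -0.4933, 0.7175, 0.2018).
q_1·w_3 = 0.3333·(-1) + (-0.6667)·(-1) + (-0.6667)·4 + 0.0000·4 = -2.3333; q_2·w_3 = 0.4484·(-1) + (-0.4933)·(-1) + 0.7175·4 + 0.2018·4 = 3.7221.
u_3 = w_3 + 2.3333·q_1 − 3.7221·q_2 = (-1.8914, -0.7195, -0.2262, 3.2489).
‖u_3‖ = 3.8342, so q_3 = (-0.4933, -0.1876, -0.0590, 0.8473).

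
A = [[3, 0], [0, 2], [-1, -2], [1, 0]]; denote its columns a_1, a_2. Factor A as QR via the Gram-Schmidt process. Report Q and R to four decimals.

a_1 = (3, 0, -1, 1); ‖a_1‖ = 3.3166, so e_1 = (0.9045, 0.0000, -0.3015, 0.3015).
e_1·a_2 = 0.9045·0 + 0.0000·2 + (-0.3015)·(-2) + 0.3015·0 = 0.6030.
u_2 = a_2 − 0.6030·e_1 = (-0.5455, 2.0000, -1.8182, -0.1818).
‖u_2‖ = 2.7634, so e_2 = (-0.1974, 0.7237, -0.6580, -0.0658).

Q = [[0.9045, -0.1974], [0.0000, 0.7237], [-0.3015, -0.6580], [0.3015, -0.0658]], R = [[3.3166, 0.6030], [0.0000, 2.7634]]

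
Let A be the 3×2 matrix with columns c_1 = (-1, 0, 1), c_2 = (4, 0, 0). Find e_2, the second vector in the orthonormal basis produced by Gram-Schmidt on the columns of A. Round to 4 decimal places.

e_2 = (0.7071, 0.0000, 0.7071)

e_1 = c_1/‖c_1‖ = (-1, 0, 1)/1.4142 = (-0.7071, 0.0000, 0.7071).
r_{12} = e_1·c_2 = -2.8284.
u_2 = c_2 + 2.8284·e_1 = (2.0000, 0.0000, 2.0000).
‖u_2‖ = 2.8284, so e_2 = (0.7071, 0.0000, 0.7071).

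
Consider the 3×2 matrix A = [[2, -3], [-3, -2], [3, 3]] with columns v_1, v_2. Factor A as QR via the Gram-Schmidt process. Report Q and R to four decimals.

q_1 = v_1/‖v_1‖ = (2, -3, 3)/4.6904 = (0.4264, -0.6396, 0.6396).
r_{12} = q_1·v_2 = 1.9188.
u_2 = v_2 − 1.9188·q_1 = (-3.8182, -0.7727, 1.7727).
‖u_2‖ = 4.2800, so q_2 = (-0.8921, -0.1805, 0.4142).

Q = [[0.4264, -0.8921], [-0.6396, -0.1805], [0.6396, 0.4142]], R = [[4.6904, 1.9188], [0.0000, 4.2800]]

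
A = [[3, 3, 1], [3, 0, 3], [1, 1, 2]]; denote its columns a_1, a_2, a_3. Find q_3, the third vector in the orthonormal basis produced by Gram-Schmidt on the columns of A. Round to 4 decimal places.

q_3 = (-0.3162, 0.0000, 0.9487)

a_1 = (3, 3, 1); ‖a_1‖ = 4.3589, so q_1 = (0.6882, 0.6882, 0.2294).
q_1·a_2 = 0.6882·3 + 0.6882·0 + 0.2294·1 = 2.2942.
u_2 = a_2 − 2.2942·q_1 = (1.4211, -1.5789, 0.4737).
‖u_2‖ = 2.1764, so q_2 = (0.6529, -0.7255, 0.2176).
q_1·a_3 = 0.6882·1 + 0.6882·3 + 0.2294·2 = 3.2118; q_2·a_3 = 0.6529·1 + (-0.7255)·3 + 0.2176·2 = -1.0882.
u_3 = a_3 − 3.2118·q_1 + 1.0882·q_2 = (-0.5000, 0.0000, 1.5000).
‖u_3‖ = 1.5811, so q_3 = (-0.3162, 0.0000, 0.9487).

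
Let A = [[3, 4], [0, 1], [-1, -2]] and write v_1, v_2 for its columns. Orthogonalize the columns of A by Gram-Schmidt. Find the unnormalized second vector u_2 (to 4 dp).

u_2 = (-0.2000, 1.0000, -0.6000)

v_1 = (3, 0, -1); ‖v_1‖ = 3.1623, so q_1 = (0.9487, 0.0000, -0.3162).
q_1·v_2 = 0.9487·4 + 0.0000·1 + (-0.3162)·(-2) = 4.4272.
u_2 = v_2 − 4.4272·q_1 = (-0.2000, 1.0000, -0.6000).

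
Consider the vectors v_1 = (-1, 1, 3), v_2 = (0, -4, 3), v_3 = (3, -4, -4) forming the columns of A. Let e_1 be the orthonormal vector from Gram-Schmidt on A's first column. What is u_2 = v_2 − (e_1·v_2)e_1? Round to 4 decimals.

v_1 = (-1, 1, 3); ‖v_1‖ = 3.3166, so e_1 = (-0.3015, 0.3015, 0.9045).
e_1·v_2 = (-0.3015)·0 + 0.3015·(-4) + 0.9045·3 = 1.5076.
u_2 = v_2 − 1.5076·e_1 = (0.4545, -4.4545, 1.6364).

u_2 = (0.4545, -4.4545, 1.6364)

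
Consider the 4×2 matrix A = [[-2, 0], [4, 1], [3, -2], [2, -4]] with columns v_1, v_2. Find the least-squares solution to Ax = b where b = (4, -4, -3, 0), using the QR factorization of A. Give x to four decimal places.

v_1 = (-2, 4, 3, 2); ‖v_1‖ = 5.7446, so e_1 = (-0.3482, 0.6963, 0.5222, 0.3482).
e_1·v_2 = (-0.3482)·0 + 0.6963·1 + 0.5222·(-2) + 0.3482·(-4) = -1.7408.
u_2 = v_2 + 1.7408·e_1 = (-0.6061, 2.2121, -1.0909, -3.3939).
‖u_2‖ = 4.2391, so e_2 = (-0.1430, 0.5218, -0.2573, -0.8006).
Qᵀb = (-5.7446, -1.8872).
Back-substitute: x_2 = -1.8872/4.2391 = -0.4452.
x_1 = (-5.7446 + 1.7408·(-0.4452))/5.7446 = -1.1349.

x = (-1.1349, -0.4452)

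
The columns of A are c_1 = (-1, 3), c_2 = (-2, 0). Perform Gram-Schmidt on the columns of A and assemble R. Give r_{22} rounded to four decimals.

e_1 = c_1/‖c_1‖ = (-1, 3)/3.1623 = (-0.3162, 0.9487).
r_{12} = e_1·c_2 = 0.6325.
u_2 = c_2 − 0.6325·e_1 = (-1.8000, -0.6000).
r_{22} = ‖u_2‖ = 1.8974.

r_{22} = 1.8974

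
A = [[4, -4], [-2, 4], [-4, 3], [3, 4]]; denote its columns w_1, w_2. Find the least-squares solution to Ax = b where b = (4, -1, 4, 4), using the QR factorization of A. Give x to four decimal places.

q_1 = w_1/‖w_1‖ = (4, -2, -4, 3)/6.7082 = (0.5963, -0.2981, -0.5963, 0.4472).
r_{12} = q_1·w_2 = -3.5777.
u_2 = w_2 + 3.5777·q_1 = (-1.8667, 2.9333, 0.8667, 5.6000).
‖u_2‖ = 6.6483, so q_2 = (-0.2808, 0.4412, 0.1304, 0.8423).
Qᵀb = (2.0870, 2.3264).
Back-substitute: x_2 = 2.3264/6.6483 = 0.3499.
x_1 = (2.0870 + 3.5777·0.3499)/6.7082 = 0.4977.

x = (0.4977, 0.3499)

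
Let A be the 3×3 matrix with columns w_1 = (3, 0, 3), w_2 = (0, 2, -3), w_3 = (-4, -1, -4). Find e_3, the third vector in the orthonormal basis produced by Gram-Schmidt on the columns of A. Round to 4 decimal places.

e_3 = (0.4851, -0.7276, -0.4851)

w_1 = (3, 0, 3); ‖w_1‖ = 4.2426, so e_1 = (0.7071, 0.0000, 0.7071).
e_1·w_2 = 0.7071·0 + 0.0000·2 + 0.7071·(-3) = -2.1213.
u_2 = w_2 + 2.1213·e_1 = (1.5000, 2.0000, -1.5000).
‖u_2‖ = 2.9155, so e_2 = (0.5145, 0.6860, -0.5145).
e_1·w_3 = 0.7071·(-4) + 0.0000·(-1) + 0.7071·(-4) = -5.6569; e_2·w_3 = 0.5145·(-4) + 0.6860·(-1) + (-0.5145)·(-4) = -0.6860.
u_3 = w_3 + 5.6569·e_1 + 0.6860·e_2 = (0.3529, -0.5294, -0.3529).
‖u_3‖ = 0.7276, so e_3 = (0.4851, -0.7276, -0.4851).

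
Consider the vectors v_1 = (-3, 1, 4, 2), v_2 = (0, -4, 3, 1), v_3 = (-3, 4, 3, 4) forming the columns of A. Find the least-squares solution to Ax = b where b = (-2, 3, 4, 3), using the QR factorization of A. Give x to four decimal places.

x = (0.2701, 0.0885, 0.6671)

v_1 = (-3, 1, 4, 2); ‖v_1‖ = 5.4772, so e_1 = (-0.5477, 0.1826, 0.7303, 0.3651).
e_1·v_2 = (-0.5477)·0 + 0.1826·(-4) + 0.7303·3 + 0.3651·1 = 1.8257.
u_2 = v_2 − 1.8257·e_1 = (1.0000, -4.3333, 1.6667, 0.3333).
‖u_2‖ = 4.7610, so e_2 = (0.2100, -0.9102, 0.3501, 0.0700).
e_1·v_3 = (-0.5477)·(-3) + 0.1826·4 + 0.7303·3 + 0.3651·4 = 6.0249; e_2·v_3 = 0.2100·(-3) + (-0.9102)·4 + 0.3501·3 + 0.0700·4 = -2.9406.
u_3 = v_3 − 6.0249·e_1 + 2.9406·e_2 = (0.9176, 0.2235, -0.3706, 2.0059).
‖u_3‖ = 2.2479, so e_3 = (0.4082, 0.0994, -0.1649, 0.8923).
Qᵀb = (5.6598, -1.5403, 1.4995).
Back-substitute: x_3 = 1.4995/2.2479 = 0.6671.
x_2 = (-1.5403 + 2.9406·0.6671)/4.7610 = 0.0885.
x_1 = (5.6598 − 1.8257·0.0885 − 6.0249·0.6671)/5.4772 = 0.2701.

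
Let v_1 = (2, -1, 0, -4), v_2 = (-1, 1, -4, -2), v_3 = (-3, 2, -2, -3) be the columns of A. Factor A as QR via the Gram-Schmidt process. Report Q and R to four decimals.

v_1 = (2, -1, 0, -4); ‖v_1‖ = 4.5826, so q_1 = (0.4364, -0.2182, 0.0000, -0.8729).
q_1·v_2 = 0.4364·(-1) + (-0.2182)·1 + 0.0000·(-4) + (-0.8729)·(-2) = 1.0911.
u_2 = v_2 − 1.0911·q_1 = (-1.4762, 1.2381, -4.0000, -1.0476).
‖u_2‖ = 4.5617, so q_2 = (-0.3236, 0.2714, -0.8769, -0.2297).
q_1·v_3 = 0.4364·(-3) + (-0.2182)·2 + 0.0000·(-2) + (-0.8729)·(-3) = 0.8729; q_2·v_3 = (-0.3236)·(-3) + 0.2714·2 + (-0.8769)·(-2) + (-0.2297)·(-3) = 3.9563.
u_3 = v_3 − 0.8729·q_1 − 3.9563·q_2 = (-2.1007, 1.1167, 1.4691, -1.3295).
‖u_3‖ = 3.0961, so q_3 = (-0.6785, 0.3607, 0.4745, -0.4294).

Q = [[0.4364, -0.3236, -0.6785], [-0.2182, 0.2714, 0.3607], [0.0000, -0.8769, 0.4745], [-0.8729, -0.2297, -0.4294]], R = [[4.5826, 1.0911, 0.8729], [0.0000, 4.5617, 3.9563], [0.0000, 0.0000, 3.0961]]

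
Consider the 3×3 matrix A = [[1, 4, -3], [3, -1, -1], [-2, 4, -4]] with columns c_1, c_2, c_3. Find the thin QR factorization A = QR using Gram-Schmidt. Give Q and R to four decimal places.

e_1 = c_1/‖c_1‖ = (1, 3, -2)/3.7417 = (0.2673, 0.8018, -0.5345).
r_{12} = e_1·c_2 = -1.8708.
u_2 = c_2 + 1.8708·e_1 = (4.5000, 0.5000, 3.0000).
‖u_2‖ = 5.4314, so e_2 = (0.8285, 0.0921, 0.5523).
r_{13} = e_1·c_3 = 0.5345; r_{23} = e_2·c_3 = -4.7870.
u_3 = c_3 − 0.5345·e_1 + 4.7870·e_2 = (0.8232, -0.9879, -1.0702).
‖u_3‖ = 1.6730, so e_3 = (0.4921, -0.5905, -0.6397).

Q = [[0.2673, 0.8285, 0.4921], [0.8018, 0.0921, -0.5905], [-0.5345, 0.5523, -0.6397]], R = [[3.7417, -1.8708, 0.5345], [0.0000, 5.4314, -4.7870], [0.0000, 0.0000, 1.6730]]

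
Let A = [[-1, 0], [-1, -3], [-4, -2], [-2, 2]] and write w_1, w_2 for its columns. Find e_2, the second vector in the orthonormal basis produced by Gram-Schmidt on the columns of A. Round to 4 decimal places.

w_1 = (-1, -1, -4, -2); ‖w_1‖ = 4.6904, so e_1 = (-0.2132, -0.2132, -0.8528, -0.4264).
e_1·w_2 = (-0.2132)·0 + (-0.2132)·(-3) + (-0.8528)·(-2) + (-0.4264)·2 = 1.4924.
u_2 = w_2 − 1.4924·e_1 = (0.3182, -2.6818, -0.7273, 2.6364).
‖u_2‖ = 3.8435, so e_2 = (0.0828, -0.6977, -0.1892, 0.6859).

e_2 = (0.0828, -0.6977, -0.1892, 0.6859)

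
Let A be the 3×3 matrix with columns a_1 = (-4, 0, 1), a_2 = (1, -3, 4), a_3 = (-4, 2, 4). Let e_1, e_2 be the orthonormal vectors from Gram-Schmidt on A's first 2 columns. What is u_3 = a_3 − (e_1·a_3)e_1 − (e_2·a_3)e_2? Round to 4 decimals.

u_3 = (0.4751, 2.6923, 1.9005)

a_1 = (-4, 0, 1); ‖a_1‖ = 4.1231, so e_1 = (-0.9701, 0.0000, 0.2425).
e_1·a_2 = (-0.9701)·1 + 0.0000·(-3) + 0.2425·4 = 0.0000.
u_2 = a_2 + 0.0000·e_1 = (1.0000, -3.0000, 4.0000).
‖u_2‖ = 5.0990, so e_2 = (0.1961, -0.5883, 0.7845).
e_1·a_3 = (-0.9701)·(-4) + 0.0000·2 + 0.2425·4 = 4.8507; e_2·a_3 = 0.1961·(-4) + (-0.5883)·2 + 0.7845·4 = 1.1767.
u_3 = a_3 − 4.8507·e_1 − 1.1767·e_2 = (0.4751, 2.6923, 1.9005).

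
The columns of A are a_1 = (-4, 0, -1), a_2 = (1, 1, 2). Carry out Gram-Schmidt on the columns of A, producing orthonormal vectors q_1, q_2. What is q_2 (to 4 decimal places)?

q_2 = (-0.2090, 0.5075, 0.8359)

a_1 = (-4, 0, -1); ‖a_1‖ = 4.1231, so q_1 = (-0.9701, 0.0000, -0.2425).
q_1·a_2 = (-0.9701)·1 + 0.0000·1 + (-0.2425)·2 = -1.4552.
u_2 = a_2 + 1.4552·q_1 = (-0.4118, 1.0000, 1.6471).
‖u_2‖ = 1.9704, so q_2 = (-0.2090, 0.5075, 0.8359).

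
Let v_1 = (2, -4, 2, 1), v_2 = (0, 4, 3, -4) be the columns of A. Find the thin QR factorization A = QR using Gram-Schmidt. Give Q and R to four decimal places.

Q = [[0.4000, 0.1945], [-0.8000, 0.3056], [0.4000, 0.7155], [0.2000, -0.5974]], R = [[5.0000, -2.8000], [0.0000, 5.7585]]

e_1 = v_1/‖v_1‖ = (2, -4, 2, 1)/5.0000 = (0.4000, -0.8000, 0.4000, 0.2000).
r_{12} = e_1·v_2 = -2.8000.
u_2 = v_2 + 2.8000·e_1 = (1.1200, 1.7600, 4.1200, -3.4400).
‖u_2‖ = 5.7585, so e_2 = (0.1945, 0.3056, 0.7155, -0.5974).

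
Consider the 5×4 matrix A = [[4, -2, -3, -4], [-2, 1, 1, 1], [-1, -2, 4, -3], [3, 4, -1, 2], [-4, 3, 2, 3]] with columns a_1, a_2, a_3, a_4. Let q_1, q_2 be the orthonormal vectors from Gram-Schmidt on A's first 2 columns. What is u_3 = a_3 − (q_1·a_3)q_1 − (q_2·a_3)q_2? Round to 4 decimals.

u_3 = (-0.6400, -0.1800, 3.1000, 1.4520, -0.2360)

q_1 = a_1/‖a_1‖ = (4, -2, -1, 3, -4)/6.7823 = (0.5898, -0.2949, -0.1474, 0.4423, -0.5898).
r_{12} = q_1·a_2 = -1.1795.
u_2 = a_2 + 1.1795·q_1 = (-1.3043, 0.6522, -2.1739, 4.5217, 2.3043).
‖u_2‖ = 5.7104, so q_2 = (-0.2284, 0.1142, -0.3807, 0.7918, 0.4035).
r_{13} = q_1·a_3 = -4.2758; r_{23} = q_2·a_3 = -0.7081.
u_3 = a_3 + 4.2758·q_1 + 0.7081·q_2 = (-0.6400, -0.1800, 3.1000, 1.4520, -0.2360).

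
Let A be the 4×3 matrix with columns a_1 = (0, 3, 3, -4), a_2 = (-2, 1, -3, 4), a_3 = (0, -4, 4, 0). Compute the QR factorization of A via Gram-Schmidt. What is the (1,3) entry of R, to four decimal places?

a_1 = (0, 3, 3, -4); ‖a_1‖ = 5.8310, so q_1 = (0.0000, 0.5145, 0.5145, -0.6860).
r_{13} = q_1·a_3 = 0.0000.

r_{13} = 0.0000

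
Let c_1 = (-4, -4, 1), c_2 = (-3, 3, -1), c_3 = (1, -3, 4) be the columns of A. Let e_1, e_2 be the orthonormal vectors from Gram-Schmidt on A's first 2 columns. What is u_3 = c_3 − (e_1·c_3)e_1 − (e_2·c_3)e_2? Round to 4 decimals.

c_1 = (-4, -4, 1); ‖c_1‖ = 5.7446, so e_1 = (-0.6963, -0.6963, 0.1741).
e_1·c_2 = (-0.6963)·(-3) + (-0.6963)·3 + 0.1741·(-1) = -0.1741.
u_2 = c_2 + 0.1741·e_1 = (-3.1212, 2.8788, -0.9697).
‖u_2‖ = 4.3554, so e_2 = (-0.7166, 0.6610, -0.2226).
e_1·c_3 = (-0.6963)·1 + (-0.6963)·(-3) + 0.1741·4 = 2.0889; e_2·c_3 = (-0.7166)·1 + 0.6610·(-3) + (-0.2226)·4 = -3.5901.
u_3 = c_3 − 2.0889·e_1 + 3.5901·e_2 = (-0.1182, 0.8275, 2.8371).

u_3 = (-0.1182, 0.8275, 2.8371)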